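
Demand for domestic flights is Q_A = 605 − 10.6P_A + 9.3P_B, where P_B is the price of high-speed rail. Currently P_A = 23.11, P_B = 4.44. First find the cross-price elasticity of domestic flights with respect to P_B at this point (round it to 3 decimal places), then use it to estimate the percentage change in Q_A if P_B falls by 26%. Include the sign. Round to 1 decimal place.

-2.7%

At P_A = 23.11, P_B = 4.44: Q_A = 401.326.
∂Q_A/∂P_B = 9.3.
ε = (∂Q_A/∂P_B)(P_B/Q_A) = 9.3000 × 4.44/401.326 ≈ 0.103.
%ΔQ_A ≈ ε × %ΔP_B = 0.103 × (-26%) = -2.7%.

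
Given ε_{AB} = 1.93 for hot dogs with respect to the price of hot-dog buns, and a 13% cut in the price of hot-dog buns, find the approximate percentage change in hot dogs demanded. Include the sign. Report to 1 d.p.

%ΔQ ≈ ε × %ΔP of hot-dog buns = 1.93 × (-13%) = -25.1%.
Demand for hot dogs falls by about 25.1%.

-25.1%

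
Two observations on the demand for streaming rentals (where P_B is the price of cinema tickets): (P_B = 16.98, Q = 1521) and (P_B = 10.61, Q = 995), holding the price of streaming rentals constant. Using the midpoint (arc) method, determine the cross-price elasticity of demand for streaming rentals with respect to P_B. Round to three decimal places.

ΔQ_A = 995 − 1521 = -526; ΔP_B = 10.61 − 16.98 = -6.37.
Midpoints: Q̄_A = 1258.0, P̄_B = 13.79.
ε = (ΔQ_A/Q̄_A)/(ΔP_B/P̄_B) = (-526/1258.0)/(-6.37/13.79) ≈ 0.905.
ε > 0: streaming rentals and cinema tickets are substitutes.

0.905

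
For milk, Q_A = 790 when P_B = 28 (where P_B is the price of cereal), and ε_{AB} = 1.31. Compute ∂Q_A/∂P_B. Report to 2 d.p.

ε = (∂Q_A/∂P_B)·(P_B/Q_A) ⇒ ∂Q_A/∂P_B = ε·Q_A/P_B = 1.31 × 790/28 ≈ 36.96.

36.96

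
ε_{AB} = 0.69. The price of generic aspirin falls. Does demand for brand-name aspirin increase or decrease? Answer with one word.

decrease

ε > 0 and the price of generic aspirin falls, so the quantity of brand-name aspirin moves in the same direction: it decreases.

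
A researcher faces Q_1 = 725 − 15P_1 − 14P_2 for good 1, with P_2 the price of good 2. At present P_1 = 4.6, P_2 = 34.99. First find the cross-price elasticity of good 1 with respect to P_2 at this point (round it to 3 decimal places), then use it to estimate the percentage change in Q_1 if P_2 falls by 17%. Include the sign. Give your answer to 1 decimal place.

50.1%

At P_1 = 4.6, P_2 = 34.99: Q_1 = 166.14.
∂Q_1/∂P_2 = -14.
ε = (∂Q_1/∂P_2)(P_2/Q_1) = -14.0000 × 34.99/166.14 ≈ -2.948.
%ΔQ_1 ≈ ε × %ΔP_2 = -2.948 × (-17%) = 50.1%.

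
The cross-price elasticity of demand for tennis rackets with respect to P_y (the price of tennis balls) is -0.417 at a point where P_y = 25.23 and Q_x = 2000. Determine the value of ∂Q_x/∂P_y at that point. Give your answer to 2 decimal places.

ε = (∂Q_x/∂P_y)·(P_y/Q_x) ⇒ ∂Q_x/∂P_y = ε·Q_x/P_y = -0.417 × 2000/25.23 ≈ -33.06.

-33.06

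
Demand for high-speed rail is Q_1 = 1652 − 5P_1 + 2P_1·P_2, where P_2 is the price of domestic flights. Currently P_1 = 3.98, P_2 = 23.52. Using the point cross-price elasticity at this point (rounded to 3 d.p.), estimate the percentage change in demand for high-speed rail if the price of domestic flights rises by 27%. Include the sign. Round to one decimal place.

2.8%

At P_1 = 3.98, P_2 = 23.52: Q_1 = 1819.319.
∂Q_1/∂P_2 = 2P_1 = 7.9600.
ε = (∂Q_1/∂P_2)(P_2/Q_1) = 7.9600 × 23.52/1819.319 ≈ 0.103.
%ΔQ_1 ≈ ε × %ΔP_2 = 0.103 × (27%) = 2.8%.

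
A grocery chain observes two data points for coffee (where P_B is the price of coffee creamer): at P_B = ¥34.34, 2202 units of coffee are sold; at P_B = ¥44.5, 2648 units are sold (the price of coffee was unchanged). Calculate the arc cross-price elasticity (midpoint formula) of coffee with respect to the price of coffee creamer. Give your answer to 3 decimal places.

0.714

ΔQ_A = 2648 − 2202 = 446; ΔP_B = 44.5 − 34.34 = 10.16.
Midpoints: Q̄_A = 2425.0, P̄_B = 39.42.
ε = (ΔQ_A/Q̄_A)/(ΔP_B/P̄_B) = (446/2425.0)/(10.16/39.42) ≈ 0.714.
ε > 0: coffee and coffee creamer are substitutes.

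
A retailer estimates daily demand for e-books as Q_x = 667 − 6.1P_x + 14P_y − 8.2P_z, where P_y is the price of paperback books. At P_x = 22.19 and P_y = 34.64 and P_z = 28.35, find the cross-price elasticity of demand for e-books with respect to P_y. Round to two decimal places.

0.62

At P_x = 22.19 and P_y = 34.64 and P_z = 28.35: Q_x = 784.131.
∂Q_x/∂P_y = 14.
ε = (∂Q_x/∂P_y)(P_y/Q_x) = 14 × (34.64/784.131) ≈ 0.62.
Since ε > 0, e-books and paperback books are substitutes.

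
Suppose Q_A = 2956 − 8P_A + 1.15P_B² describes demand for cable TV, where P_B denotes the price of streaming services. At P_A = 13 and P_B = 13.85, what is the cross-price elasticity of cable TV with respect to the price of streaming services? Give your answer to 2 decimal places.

At P_A = 13 and P_B = 13.85: Q_A = 3072.596.
∂Q_A/∂P_B = 2.3P_B = 2.3(13.85) = 31.8550.
ε = (∂Q_A/∂P_B)(P_B/Q_A) = 31.8550 × (13.85/3072.596) ≈ 0.14.
ε > 0: substitutes.

0.14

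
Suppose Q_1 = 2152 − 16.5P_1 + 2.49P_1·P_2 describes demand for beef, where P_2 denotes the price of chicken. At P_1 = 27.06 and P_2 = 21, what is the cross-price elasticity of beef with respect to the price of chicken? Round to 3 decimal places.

At P_1 = 27.06 and P_2 = 21: Q_1 = 3120.477.
∂Q_1/∂P_2 = 2.49P_1 = 2.49(27.06) = 67.3794.
ε = (∂Q_1/∂P_2)(P_2/Q_1) = 67.3794 × (21/3120.477) ≈ 0.453.
ε > 0: substitutes.

0.453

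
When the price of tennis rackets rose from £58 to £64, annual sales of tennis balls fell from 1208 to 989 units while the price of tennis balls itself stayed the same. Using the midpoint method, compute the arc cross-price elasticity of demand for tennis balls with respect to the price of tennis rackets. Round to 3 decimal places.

ΔQ_A = 989 − 1208 = -219; ΔP_B = 64 − 58 = 6.
Midpoints: Q̄_A = 1098.5, P̄_B = 61.00.
ε = (ΔQ_A/Q̄_A)/(ΔP_B/P̄_B) = (-219/1098.5)/(6/61.00) ≈ -2.027.
ε < 0: tennis balls and tennis rackets are complements.

-2.027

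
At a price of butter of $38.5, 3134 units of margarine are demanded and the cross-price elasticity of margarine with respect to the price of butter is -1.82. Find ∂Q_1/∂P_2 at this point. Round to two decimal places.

ε = (∂Q_1/∂P_2)·(P_2/Q_1) ⇒ ∂Q_1/∂P_2 = ε·Q_1/P_2 = -1.82 × 3134/38.5 ≈ -148.15.

-148.15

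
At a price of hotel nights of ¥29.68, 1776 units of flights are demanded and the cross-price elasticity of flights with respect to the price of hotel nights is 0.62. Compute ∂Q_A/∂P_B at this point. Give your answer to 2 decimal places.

ε = (∂Q_A/∂P_B)·(P_B/Q_A) ⇒ ∂Q_A/∂P_B = ε·Q_A/P_B = 0.62 × 1776/29.68 ≈ 37.10.

37.10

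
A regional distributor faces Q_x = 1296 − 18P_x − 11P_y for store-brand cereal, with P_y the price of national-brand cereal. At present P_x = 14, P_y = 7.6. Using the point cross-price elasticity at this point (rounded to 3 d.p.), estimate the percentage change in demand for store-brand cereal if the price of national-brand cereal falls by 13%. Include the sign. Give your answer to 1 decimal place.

1.1%

At P_x = 14, P_y = 7.6: Q_x = 960.4.
∂Q_x/∂P_y = -11.
ε = (∂Q_x/∂P_y)(P_y/Q_x) = -11.0000 × 7.6/960.4 ≈ -0.087.
%ΔQ_x ≈ ε × %ΔP_y = -0.087 × (-13%) = 1.1%.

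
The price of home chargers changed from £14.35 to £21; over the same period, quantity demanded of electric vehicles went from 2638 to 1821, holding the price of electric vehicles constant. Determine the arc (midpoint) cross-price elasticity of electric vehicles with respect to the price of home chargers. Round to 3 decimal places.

ΔQ_A = 1821 − 2638 = -817; ΔP_B = 21 − 14.35 = 6.65.
Midpoints: Q̄_A = 2229.5, P̄_B = 17.68.
ε = (ΔQ_A/Q̄_A)/(ΔP_B/P̄_B) = (-817/2229.5)/(6.65/17.68) ≈ -0.974.
ε < 0: electric vehicles and home chargers are complements.

-0.974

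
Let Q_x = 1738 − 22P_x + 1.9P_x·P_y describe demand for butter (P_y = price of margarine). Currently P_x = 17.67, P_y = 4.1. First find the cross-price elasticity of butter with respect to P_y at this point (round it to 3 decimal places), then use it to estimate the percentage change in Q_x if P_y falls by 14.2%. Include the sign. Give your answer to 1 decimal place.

-1.3%

At P_x = 17.67, P_y = 4.1: Q_x = 1486.909.
∂Q_x/∂P_y = 1.9P_x = 33.5730.
ε = (∂Q_x/∂P_y)(P_y/Q_x) = 33.5730 × 4.1/1486.909 ≈ 0.093.
%ΔQ_x ≈ ε × %ΔP_y = 0.093 × (-14.2%) = -1.3%.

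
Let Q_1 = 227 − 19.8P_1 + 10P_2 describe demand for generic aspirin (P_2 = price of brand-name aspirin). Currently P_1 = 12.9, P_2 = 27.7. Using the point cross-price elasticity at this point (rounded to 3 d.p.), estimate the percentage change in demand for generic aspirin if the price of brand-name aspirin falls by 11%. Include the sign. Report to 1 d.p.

-12.3%

At P_1 = 12.9, P_2 = 27.7: Q_1 = 248.58.
∂Q_1/∂P_2 = 10.
ε = (∂Q_1/∂P_2)(P_2/Q_1) = 10.0000 × 27.7/248.58 ≈ 1.114.
%ΔQ_1 ≈ ε × %ΔP_2 = 1.114 × (-11%) = -12.3%.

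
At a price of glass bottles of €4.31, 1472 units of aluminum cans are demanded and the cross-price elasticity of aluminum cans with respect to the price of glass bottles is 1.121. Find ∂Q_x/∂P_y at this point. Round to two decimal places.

ε = (∂Q_x/∂P_y)·(P_y/Q_x) ⇒ ∂Q_x/∂P_y = ε·Q_x/P_y = 1.121 × 1472/4.31 ≈ 382.86.

382.86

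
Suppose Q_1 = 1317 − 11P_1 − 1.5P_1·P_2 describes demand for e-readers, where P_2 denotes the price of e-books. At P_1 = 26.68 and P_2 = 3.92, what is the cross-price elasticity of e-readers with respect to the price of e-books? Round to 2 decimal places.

At P_1 = 26.68 and P_2 = 3.92: Q_1 = 866.642.
∂Q_1/∂P_2 = -1.5P_1 = -1.5(26.68) = -40.0200.
ε = (∂Q_1/∂P_2)(P_2/Q_1) = -40.0200 × (3.92/866.642) ≈ -0.18.
ε < 0: complements.

-0.18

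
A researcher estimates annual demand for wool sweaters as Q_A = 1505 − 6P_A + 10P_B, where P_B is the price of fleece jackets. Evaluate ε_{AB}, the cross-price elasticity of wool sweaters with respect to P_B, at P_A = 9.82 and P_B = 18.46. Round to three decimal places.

At P_A = 9.82 and P_B = 18.46: Q_A = 1630.68.
∂Q_A/∂P_B = 10.
ε = (∂Q_A/∂P_B)(P_B/Q_A) = 10 × (18.46/1630.68) ≈ 0.113.
Since ε > 0, wool sweaters and fleece jackets are substitutes.

0.113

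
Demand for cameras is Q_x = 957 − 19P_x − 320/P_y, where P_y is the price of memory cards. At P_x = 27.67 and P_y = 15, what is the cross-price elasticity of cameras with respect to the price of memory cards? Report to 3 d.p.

At P_x = 27.67 and P_y = 15: Q_x = 409.937.
∂Q_x/∂P_y = 320/P_y² = 1.4222.
ε = (∂Q_x/∂P_y)(P_y/Q_x) = 1.4222 × (15/409.937) ≈ 0.052.

0.052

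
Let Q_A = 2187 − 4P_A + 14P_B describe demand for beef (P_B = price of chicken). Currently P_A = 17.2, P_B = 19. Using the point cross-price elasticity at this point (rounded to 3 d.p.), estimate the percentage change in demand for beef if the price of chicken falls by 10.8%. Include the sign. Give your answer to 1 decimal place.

At P_A = 17.2, P_B = 19: Q_A = 2384.2.
∂Q_A/∂P_B = 14.
ε = (∂Q_A/∂P_B)(P_B/Q_A) = 14.0000 × 19/2384.2 ≈ 0.112.
%ΔQ_A ≈ ε × %ΔP_B = 0.112 × (-10.8%) = -1.2%.

-1.2%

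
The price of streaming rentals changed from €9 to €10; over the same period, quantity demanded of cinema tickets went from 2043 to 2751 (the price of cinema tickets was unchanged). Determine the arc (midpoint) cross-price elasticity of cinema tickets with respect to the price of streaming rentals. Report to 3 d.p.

2.806

ΔQ_A = 2751 − 2043 = 708; ΔP_B = 10 − 9 = 1.
Midpoints: Q̄_A = 2397.0, P̄_B = 9.50.
ε = (ΔQ_A/Q̄_A)/(ΔP_B/P̄_B) = (708/2397.0)/(1/9.50) ≈ 2.806.
ε > 0: cinema tickets and streaming rentals are substitutes.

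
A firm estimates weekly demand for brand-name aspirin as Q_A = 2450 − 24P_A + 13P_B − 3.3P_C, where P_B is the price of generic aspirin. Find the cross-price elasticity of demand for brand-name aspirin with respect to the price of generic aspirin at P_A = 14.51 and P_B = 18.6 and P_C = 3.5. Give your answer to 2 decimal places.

At P_A = 14.51 and P_B = 18.6 and P_C = 3.5: Q_A = 2332.01.
∂Q_A/∂P_B = 13.
ε = (∂Q_A/∂P_B)(P_B/Q_A) = 13 × (18.6/2332.01) ≈ 0.10.

0.10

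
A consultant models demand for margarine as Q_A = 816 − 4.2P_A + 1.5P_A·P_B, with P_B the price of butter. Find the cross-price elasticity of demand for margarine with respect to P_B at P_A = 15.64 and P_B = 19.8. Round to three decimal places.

0.382

At P_A = 15.64 and P_B = 19.8: Q_A = 1214.82.
∂Q_A/∂P_B = 1.5P_A = 1.5(15.64) = 23.4600.
ε = (∂Q_A/∂P_B)(P_B/Q_A) = 23.4600 × (19.8/1214.82) ≈ 0.382.
ε > 0: substitutes.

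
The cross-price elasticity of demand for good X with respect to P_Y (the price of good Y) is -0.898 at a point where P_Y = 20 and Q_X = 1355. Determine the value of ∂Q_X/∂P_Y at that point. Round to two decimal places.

-60.84

ε = (∂Q_X/∂P_Y)·(P_Y/Q_X) ⇒ ∂Q_X/∂P_Y = ε·Q_X/P_Y = -0.898 × 1355/20 ≈ -60.84.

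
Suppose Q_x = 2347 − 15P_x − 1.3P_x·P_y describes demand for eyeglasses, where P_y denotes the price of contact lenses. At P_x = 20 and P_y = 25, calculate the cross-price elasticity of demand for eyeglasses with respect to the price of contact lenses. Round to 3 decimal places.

-0.465

At P_x = 20 and P_y = 25: Q_x = 1397.
∂Q_x/∂P_y = -1.3P_x = -1.3(20) = -26.0000.
ε = (∂Q_x/∂P_y)(P_y/Q_x) = -26.0000 × (25/1397) ≈ -0.465.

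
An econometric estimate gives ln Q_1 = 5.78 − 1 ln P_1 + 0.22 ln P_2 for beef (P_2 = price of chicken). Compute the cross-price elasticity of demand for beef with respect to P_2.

0.22

In a log-linear (constant-elasticity) demand function, the coefficient on ln P_2 is the cross-price elasticity.
ε = 0.22. Positive, so beef and chicken are substitutes.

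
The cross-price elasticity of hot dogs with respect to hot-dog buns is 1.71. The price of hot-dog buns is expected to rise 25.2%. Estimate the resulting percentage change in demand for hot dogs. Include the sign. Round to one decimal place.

43.1%

%ΔQ ≈ ε × %ΔP of hot-dog buns = 1.71 × (25.2%) = 43.1%.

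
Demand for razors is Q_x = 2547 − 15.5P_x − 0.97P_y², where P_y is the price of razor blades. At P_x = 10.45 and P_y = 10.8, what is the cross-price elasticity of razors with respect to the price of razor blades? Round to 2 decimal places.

At P_x = 10.45 and P_y = 10.8: Q_x = 2271.884.
∂Q_x/∂P_y = -1.94P_y = -1.94(10.8) = -20.9520.
ε = (∂Q_x/∂P_y)(P_y/Q_x) = -20.9520 × (10.8/2271.884) ≈ -0.10.

-0.10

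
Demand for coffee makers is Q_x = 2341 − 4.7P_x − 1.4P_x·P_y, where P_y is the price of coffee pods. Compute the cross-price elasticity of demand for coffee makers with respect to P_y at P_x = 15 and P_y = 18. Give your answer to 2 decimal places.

At P_x = 15 and P_y = 18: Q_x = 1892.5.
∂Q_x/∂P_y = -1.4P_x = -1.4(15) = -21.0000.
ε = (∂Q_x/∂P_y)(P_y/Q_x) = -21.0000 × (18/1892.5) ≈ -0.20.

-0.20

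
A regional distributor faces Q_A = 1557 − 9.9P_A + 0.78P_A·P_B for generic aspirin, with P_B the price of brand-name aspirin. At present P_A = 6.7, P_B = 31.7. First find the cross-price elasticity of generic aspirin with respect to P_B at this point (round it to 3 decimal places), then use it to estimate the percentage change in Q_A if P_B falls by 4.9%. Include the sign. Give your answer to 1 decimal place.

-0.5%

At P_A = 6.7, P_B = 31.7: Q_A = 1656.334.
∂Q_A/∂P_B = 0.78P_A = 5.2260.
ε = (∂Q_A/∂P_B)(P_B/Q_A) = 5.2260 × 31.7/1656.334 ≈ 0.100.
%ΔQ_A ≈ ε × %ΔP_B = 0.100 × (-4.9%) = -0.5%.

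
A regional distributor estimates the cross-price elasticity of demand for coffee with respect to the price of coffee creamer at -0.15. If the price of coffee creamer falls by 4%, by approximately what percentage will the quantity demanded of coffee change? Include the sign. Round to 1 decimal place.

%ΔQ ≈ ε × %ΔP of coffee creamer = -0.15 × (-4%) = 0.6%.
Demand for coffee rises by about 0.6%.

0.6%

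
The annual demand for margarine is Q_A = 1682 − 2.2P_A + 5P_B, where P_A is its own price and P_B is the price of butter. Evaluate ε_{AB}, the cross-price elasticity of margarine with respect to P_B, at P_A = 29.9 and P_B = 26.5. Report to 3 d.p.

0.076

At P_A = 29.9 and P_B = 26.5: Q_A = 1748.72.
∂Q_A/∂P_B = 5.
ε = (∂Q_A/∂P_B)(P_B/Q_A) = 5 × (26.5/1748.72) ≈ 0.076.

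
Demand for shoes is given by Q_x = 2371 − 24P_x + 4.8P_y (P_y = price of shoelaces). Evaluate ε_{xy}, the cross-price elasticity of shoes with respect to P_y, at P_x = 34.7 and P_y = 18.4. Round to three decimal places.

At P_x = 34.7 and P_y = 18.4: Q_x = 1626.52.
∂Q_x/∂P_y = 4.8.
ε = (∂Q_x/∂P_y)(P_y/Q_x) = 4.8 × (18.4/1626.52) ≈ 0.054.

0.054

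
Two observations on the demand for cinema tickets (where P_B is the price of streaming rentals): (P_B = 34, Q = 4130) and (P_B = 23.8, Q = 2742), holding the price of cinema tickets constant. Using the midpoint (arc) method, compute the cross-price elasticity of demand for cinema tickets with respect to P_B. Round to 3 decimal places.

ΔQ_A = 2742 − 4130 = -1388; ΔP_B = 23.8 − 34 = -10.2.
Midpoints: Q̄_A = 3436.0, P̄_B = 28.90.
ε = (ΔQ_A/Q̄_A)/(ΔP_B/P̄_B) = (-1388/3436.0)/(-10.2/28.90) ≈ 1.145.
ε > 0: cinema tickets and streaming rentals are substitutes.

1.145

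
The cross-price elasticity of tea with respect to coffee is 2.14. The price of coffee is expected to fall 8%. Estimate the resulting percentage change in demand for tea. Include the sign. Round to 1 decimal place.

-17.1%

%ΔQ ≈ ε × %ΔP of coffee = 2.14 × (-8%) = -17.1%.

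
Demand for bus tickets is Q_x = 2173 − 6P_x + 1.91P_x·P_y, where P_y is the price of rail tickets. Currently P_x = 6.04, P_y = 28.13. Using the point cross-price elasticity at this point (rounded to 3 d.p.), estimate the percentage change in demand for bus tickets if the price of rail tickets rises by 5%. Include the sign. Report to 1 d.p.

0.7%

At P_x = 6.04, P_y = 28.13: Q_x = 2461.279.
∂Q_x/∂P_y = 1.91P_x = 11.5364.
ε = (∂Q_x/∂P_y)(P_y/Q_x) = 11.5364 × 28.13/2461.279 ≈ 0.132.
%ΔQ_x ≈ ε × %ΔP_y = 0.132 × (5%) = 0.7%.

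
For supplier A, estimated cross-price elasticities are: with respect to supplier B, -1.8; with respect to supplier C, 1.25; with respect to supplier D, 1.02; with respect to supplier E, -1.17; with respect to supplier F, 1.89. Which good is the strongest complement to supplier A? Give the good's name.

supplier B

Complements have ε < 0. The most negative value is -1.8 (supplier B).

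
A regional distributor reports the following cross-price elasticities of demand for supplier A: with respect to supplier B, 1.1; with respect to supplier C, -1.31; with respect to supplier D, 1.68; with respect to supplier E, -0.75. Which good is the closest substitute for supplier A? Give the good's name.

supplier D

Substitutes have ε > 0. Among the positive values, 1.68 (supplier D) is largest.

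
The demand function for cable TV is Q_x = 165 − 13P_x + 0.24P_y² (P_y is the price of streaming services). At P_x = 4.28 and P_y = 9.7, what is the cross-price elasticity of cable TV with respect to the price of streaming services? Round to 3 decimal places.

0.342

At P_x = 4.28 and P_y = 9.7: Q_x = 131.942.
∂Q_x/∂P_y = 0.48P_y = 0.48(9.7) = 4.6560.
ε = (∂Q_x/∂P_y)(P_y/Q_x) = 4.6560 × (9.7/131.942) ≈ 0.342.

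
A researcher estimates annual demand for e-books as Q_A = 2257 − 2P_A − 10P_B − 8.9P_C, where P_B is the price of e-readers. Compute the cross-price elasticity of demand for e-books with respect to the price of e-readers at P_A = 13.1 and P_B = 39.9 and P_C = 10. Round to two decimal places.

-0.23

At P_A = 13.1 and P_B = 39.9 and P_C = 10: Q_A = 1742.8.
∂Q_A/∂P_B = -10.
ε = (∂Q_A/∂P_B)(P_B/Q_A) = -10 × (39.9/1742.8) ≈ -0.23.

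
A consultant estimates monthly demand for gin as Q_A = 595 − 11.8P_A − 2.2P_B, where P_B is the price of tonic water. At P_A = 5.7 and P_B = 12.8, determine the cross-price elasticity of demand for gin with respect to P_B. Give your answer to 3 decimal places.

-0.056

At P_A = 5.7 and P_B = 12.8: Q_A = 499.58.
∂Q_A/∂P_B = -2.2.
ε = (∂Q_A/∂P_B)(P_B/Q_A) = -2.2 × (12.8/499.58) ≈ -0.056.
Since ε < 0, gin and tonic water are complements.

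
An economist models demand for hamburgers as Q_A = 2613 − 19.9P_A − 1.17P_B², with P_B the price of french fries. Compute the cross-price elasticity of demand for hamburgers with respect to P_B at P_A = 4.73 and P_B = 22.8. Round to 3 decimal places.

-0.637

At P_A = 4.73 and P_B = 22.8: Q_A = 1910.660.
∂Q_A/∂P_B = -2.34P_B = -2.34(22.8) = -53.3520.
ε = (∂Q_A/∂P_B)(P_B/Q_A) = -53.3520 × (22.8/1910.660) ≈ -0.637.
ε < 0: complements.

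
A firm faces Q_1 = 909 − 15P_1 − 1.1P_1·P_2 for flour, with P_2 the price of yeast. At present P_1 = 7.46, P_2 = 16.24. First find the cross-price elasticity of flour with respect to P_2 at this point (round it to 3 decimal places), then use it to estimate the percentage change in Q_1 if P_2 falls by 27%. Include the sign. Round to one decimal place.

5.4%

At P_1 = 7.46, P_2 = 16.24: Q_1 = 663.835.
∂Q_1/∂P_2 = -1.1P_1 = -8.2060.
ε = (∂Q_1/∂P_2)(P_2/Q_1) = -8.2060 × 16.24/663.835 ≈ -0.201.
%ΔQ_1 ≈ ε × %ΔP_2 = -0.201 × (-27%) = 5.4%.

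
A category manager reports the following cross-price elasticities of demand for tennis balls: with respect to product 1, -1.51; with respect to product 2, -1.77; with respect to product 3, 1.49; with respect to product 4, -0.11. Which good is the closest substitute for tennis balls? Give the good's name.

Substitutes have ε > 0. Among the positive values, 1.49 (product 3) is largest.

product 3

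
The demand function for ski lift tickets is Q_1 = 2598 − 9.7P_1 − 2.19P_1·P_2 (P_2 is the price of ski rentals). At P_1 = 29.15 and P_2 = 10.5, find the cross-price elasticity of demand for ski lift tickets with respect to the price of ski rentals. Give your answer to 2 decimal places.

At P_1 = 29.15 and P_2 = 10.5: Q_1 = 1644.941.
∂Q_1/∂P_2 = -2.19P_1 = -2.19(29.15) = -63.8385.
ε = (∂Q_1/∂P_2)(P_2/Q_1) = -63.8385 × (10.5/1644.941) ≈ -0.41.
ε < 0: complements.

-0.41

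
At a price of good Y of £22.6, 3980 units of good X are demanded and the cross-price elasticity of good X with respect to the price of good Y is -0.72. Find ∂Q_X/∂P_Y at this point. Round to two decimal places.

-126.80

ε = (∂Q_X/∂P_Y)·(P_Y/Q_X) ⇒ ∂Q_X/∂P_Y = ε·Q_X/P_Y = -0.72 × 3980/22.6 ≈ -126.80.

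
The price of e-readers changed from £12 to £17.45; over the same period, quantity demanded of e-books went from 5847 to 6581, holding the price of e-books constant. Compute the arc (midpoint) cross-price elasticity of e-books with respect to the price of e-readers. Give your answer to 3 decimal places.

ΔQ_A = 6581 − 5847 = 734; ΔP_B = 17.45 − 12 = 5.45.
Midpoints: Q̄_A = 6214.0, P̄_B = 14.72.
ε = (ΔQ_A/Q̄_A)/(ΔP_B/P̄_B) = (734/6214.0)/(5.45/14.72) ≈ 0.319.

0.319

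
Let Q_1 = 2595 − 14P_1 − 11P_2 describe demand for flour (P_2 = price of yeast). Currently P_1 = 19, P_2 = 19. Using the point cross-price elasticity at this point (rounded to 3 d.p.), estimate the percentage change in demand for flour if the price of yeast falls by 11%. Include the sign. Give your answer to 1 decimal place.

At P_1 = 19, P_2 = 19: Q_1 = 2120.
∂Q_1/∂P_2 = -11.
ε = (∂Q_1/∂P_2)(P_2/Q_1) = -11.0000 × 19/2120 ≈ -0.099.
%ΔQ_1 ≈ ε × %ΔP_2 = -0.099 × (-11%) = 1.1%.

1.1%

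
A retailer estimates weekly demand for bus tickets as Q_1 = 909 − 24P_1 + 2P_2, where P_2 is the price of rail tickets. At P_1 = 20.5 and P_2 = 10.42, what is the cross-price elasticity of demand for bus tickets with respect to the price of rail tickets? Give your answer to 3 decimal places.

0.048

At P_1 = 20.5 and P_2 = 10.42: Q_1 = 437.84.
∂Q_1/∂P_2 = 2.
ε = (∂Q_1/∂P_2)(P_2/Q_1) = 2 × (10.42/437.84) ≈ 0.048.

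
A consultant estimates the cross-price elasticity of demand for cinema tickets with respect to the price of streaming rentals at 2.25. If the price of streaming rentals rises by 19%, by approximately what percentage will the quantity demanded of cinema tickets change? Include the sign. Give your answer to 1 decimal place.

42.8%

%ΔQ ≈ ε × %ΔP of streaming rentals = 2.25 × (19%) = 42.8%.
Demand for cinema tickets rises by about 42.8%.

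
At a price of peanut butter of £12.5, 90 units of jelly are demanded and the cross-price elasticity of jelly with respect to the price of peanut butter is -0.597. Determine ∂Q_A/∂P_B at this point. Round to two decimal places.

-4.30

ε = (∂Q_A/∂P_B)·(P_B/Q_A) ⇒ ∂Q_A/∂P_B = ε·Q_A/P_B = -0.597 × 90/12.5 ≈ -4.30.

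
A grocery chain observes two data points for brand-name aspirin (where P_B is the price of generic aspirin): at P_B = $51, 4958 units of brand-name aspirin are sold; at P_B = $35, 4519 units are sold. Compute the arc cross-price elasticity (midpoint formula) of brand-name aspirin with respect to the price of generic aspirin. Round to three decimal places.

ΔQ_A = 4519 − 4958 = -439; ΔP_B = 35 − 51 = -16.
Midpoints: Q̄_A = 4738.5, P̄_B = 43.00.
ε = (ΔQ_A/Q̄_A)/(ΔP_B/P̄_B) = (-439/4738.5)/(-16/43.00) ≈ 0.249.

0.249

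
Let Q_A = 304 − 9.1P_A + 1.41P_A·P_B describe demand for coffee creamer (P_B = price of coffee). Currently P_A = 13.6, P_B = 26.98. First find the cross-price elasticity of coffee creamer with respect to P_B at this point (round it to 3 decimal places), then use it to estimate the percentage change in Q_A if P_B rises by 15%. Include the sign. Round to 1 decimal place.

11.1%

At P_A = 13.6, P_B = 26.98: Q_A = 697.608.
∂Q_A/∂P_B = 1.41P_A = 19.1760.
ε = (∂Q_A/∂P_B)(P_B/Q_A) = 19.1760 × 26.98/697.608 ≈ 0.742.
%ΔQ_A ≈ ε × %ΔP_B = 0.742 × (15%) = 11.1%.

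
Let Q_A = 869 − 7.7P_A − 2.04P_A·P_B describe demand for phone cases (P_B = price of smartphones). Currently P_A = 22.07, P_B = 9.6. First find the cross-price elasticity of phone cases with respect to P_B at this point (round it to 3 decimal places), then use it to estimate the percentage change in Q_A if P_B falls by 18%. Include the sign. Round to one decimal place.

29.2%

At P_A = 22.07, P_B = 9.6: Q_A = 266.842.
∂Q_A/∂P_B = -2.04P_A = -45.0228.
ε = (∂Q_A/∂P_B)(P_B/Q_A) = -45.0228 × 9.6/266.842 ≈ -1.620.
%ΔQ_A ≈ ε × %ΔP_B = -1.620 × (-18%) = 29.2%.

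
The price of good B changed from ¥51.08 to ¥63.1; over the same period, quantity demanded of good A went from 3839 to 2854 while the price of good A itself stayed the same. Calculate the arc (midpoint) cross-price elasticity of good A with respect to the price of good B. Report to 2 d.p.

ΔQ_A = 2854 − 3839 = -985; ΔP_B = 63.1 − 51.08 = 12.02.
Midpoints: Q̄_A = 3346.5, P̄_B = 57.09.
ε = (ΔQ_A/Q̄_A)/(ΔP_B/P̄_B) = (-985/3346.5)/(12.02/57.09) ≈ -1.40.
ε < 0: good A and good B are complements.

-1.40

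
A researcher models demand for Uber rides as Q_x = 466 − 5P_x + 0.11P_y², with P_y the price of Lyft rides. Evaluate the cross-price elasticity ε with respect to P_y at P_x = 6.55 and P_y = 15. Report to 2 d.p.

0.11

At P_x = 6.55 and P_y = 15: Q_x = 458.
∂Q_x/∂P_y = 0.22P_y = 0.22(15) = 3.3000.
ε = (∂Q_x/∂P_y)(P_y/Q_x) = 3.3000 × (15/458) ≈ 0.11.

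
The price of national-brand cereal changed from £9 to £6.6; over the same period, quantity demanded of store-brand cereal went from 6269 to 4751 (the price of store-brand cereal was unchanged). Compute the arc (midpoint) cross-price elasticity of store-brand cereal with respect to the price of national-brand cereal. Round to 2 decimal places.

0.90

ΔQ_A = 4751 − 6269 = -1518; ΔP_B = 6.6 − 9 = -2.4.
Midpoints: Q̄_A = 5510.0, P̄_B = 7.80.
ε = (ΔQ_A/Q̄_A)/(ΔP_B/P̄_B) = (-1518/5510.0)/(-2.4/7.80) ≈ 0.90.
ε > 0: store-brand cereal and national-brand cereal are substitutes.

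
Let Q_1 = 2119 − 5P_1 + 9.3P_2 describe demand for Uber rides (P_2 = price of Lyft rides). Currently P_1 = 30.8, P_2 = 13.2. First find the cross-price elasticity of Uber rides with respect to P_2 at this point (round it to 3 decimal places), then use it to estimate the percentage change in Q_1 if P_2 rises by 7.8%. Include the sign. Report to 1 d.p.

At P_1 = 30.8, P_2 = 13.2: Q_1 = 2087.76.
∂Q_1/∂P_2 = 9.3.
ε = (∂Q_1/∂P_2)(P_2/Q_1) = 9.3000 × 13.2/2087.76 ≈ 0.059.
%ΔQ_1 ≈ ε × %ΔP_2 = 0.059 × (7.8%) = 0.5%.

0.5%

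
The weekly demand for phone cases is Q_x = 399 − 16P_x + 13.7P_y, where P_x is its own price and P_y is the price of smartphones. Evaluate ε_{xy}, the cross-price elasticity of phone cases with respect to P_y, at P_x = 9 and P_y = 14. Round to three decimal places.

At P_x = 9 and P_y = 14: Q_x = 446.8.
∂Q_x/∂P_y = 13.7.
ε = (∂Q_x/∂P_y)(P_y/Q_x) = 13.7 × (14/446.8) ≈ 0.429.

0.429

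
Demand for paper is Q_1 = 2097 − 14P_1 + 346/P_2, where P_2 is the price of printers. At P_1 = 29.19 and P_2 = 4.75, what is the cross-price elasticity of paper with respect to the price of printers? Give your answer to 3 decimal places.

-0.041

At P_1 = 29.19 and P_2 = 4.75: Q_1 = 1761.182.
∂Q_1/∂P_2 = −346/P_2² = -15.3352.
ε = (∂Q_1/∂P_2)(P_2/Q_1) = -15.3352 × (4.75/1761.182) ≈ -0.041.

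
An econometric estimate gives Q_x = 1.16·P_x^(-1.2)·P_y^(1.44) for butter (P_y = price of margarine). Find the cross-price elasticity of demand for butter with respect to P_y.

In a log-linear (constant-elasticity) demand function, the coefficient on the exponent of P_y is the cross-price elasticity.
ε = 1.44. Positive, so butter and margarine are substitutes.

1.44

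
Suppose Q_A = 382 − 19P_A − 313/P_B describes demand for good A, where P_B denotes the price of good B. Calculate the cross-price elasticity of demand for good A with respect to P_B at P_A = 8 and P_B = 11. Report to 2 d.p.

0.14

At P_A = 8 and P_B = 11: Q_A = 201.545.
∂Q_A/∂P_B = 313/P_B² = 2.5868.
ε = (∂Q_A/∂P_B)(P_B/Q_A) = 2.5868 × (11/201.545) ≈ 0.14.
ε > 0: substitutes.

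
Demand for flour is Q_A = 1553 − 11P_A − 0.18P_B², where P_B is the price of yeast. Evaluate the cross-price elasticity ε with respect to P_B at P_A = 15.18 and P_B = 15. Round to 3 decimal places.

-0.060

At P_A = 15.18 and P_B = 15: Q_A = 1345.52.
∂Q_A/∂P_B = -0.36P_B = -0.36(15) = -5.4000.
ε = (∂Q_A/∂P_B)(P_B/Q_A) = -5.4000 × (15/1345.52) ≈ -0.060.
ε < 0: complements.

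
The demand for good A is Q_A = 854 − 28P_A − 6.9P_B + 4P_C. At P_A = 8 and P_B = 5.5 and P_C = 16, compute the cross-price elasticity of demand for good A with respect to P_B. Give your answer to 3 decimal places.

At P_A = 8 and P_B = 5.5 and P_C = 16: Q_A = 656.05.
∂Q_A/∂P_B = -6.9.
ε = (∂Q_A/∂P_B)(P_B/Q_A) = -6.9 × (5.5/656.05) ≈ -0.058.
Since ε < 0, good A and good B are complements.

-0.058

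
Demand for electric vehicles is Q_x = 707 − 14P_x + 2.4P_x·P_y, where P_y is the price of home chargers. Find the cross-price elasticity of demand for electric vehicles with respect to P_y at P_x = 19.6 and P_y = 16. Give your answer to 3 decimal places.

0.635

At P_x = 19.6 and P_y = 16: Q_x = 1185.24.
∂Q_x/∂P_y = 2.4P_x = 2.4(19.6) = 47.0400.
ε = (∂Q_x/∂P_y)(P_y/Q_x) = 47.0400 × (16/1185.24) ≈ 0.635.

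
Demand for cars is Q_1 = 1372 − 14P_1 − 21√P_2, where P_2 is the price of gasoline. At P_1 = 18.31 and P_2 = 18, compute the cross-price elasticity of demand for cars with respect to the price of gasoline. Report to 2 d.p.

At P_1 = 18.31 and P_2 = 18: Q_1 = 1026.565.
∂Q_1/∂P_2 = -21/(2√P_2) = -21/(2√18) = -2.4749.
ε = (∂Q_1/∂P_2)(P_2/Q_1) = -2.4749 × (18/1026.565) ≈ -0.04.

-0.04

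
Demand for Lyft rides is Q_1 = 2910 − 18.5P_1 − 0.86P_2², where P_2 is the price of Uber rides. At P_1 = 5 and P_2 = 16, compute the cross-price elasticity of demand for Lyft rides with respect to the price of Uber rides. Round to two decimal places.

At P_1 = 5 and P_2 = 16: Q_1 = 2597.34.
∂Q_1/∂P_2 = -1.72P_2 = -1.72(16) = -27.5200.
ε = (∂Q_1/∂P_2)(P_2/Q_1) = -27.5200 × (16/2597.34) ≈ -0.17.

-0.17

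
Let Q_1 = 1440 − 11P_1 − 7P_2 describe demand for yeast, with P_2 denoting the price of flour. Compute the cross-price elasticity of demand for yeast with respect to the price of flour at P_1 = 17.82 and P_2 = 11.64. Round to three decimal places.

At P_1 = 17.82 and P_2 = 11.64: Q_1 = 1162.5.
∂Q_1/∂P_2 = -7.
ε = (∂Q_1/∂P_2)(P_2/Q_1) = -7 × (11.64/1162.5) ≈ -0.070.
Since ε < 0, yeast and flour are complements.

-0.070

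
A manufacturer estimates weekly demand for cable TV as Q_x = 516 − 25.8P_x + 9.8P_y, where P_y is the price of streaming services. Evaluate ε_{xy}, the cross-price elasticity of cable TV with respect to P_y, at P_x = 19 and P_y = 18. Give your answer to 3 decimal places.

0.872

At P_x = 19 and P_y = 18: Q_x = 202.2.
∂Q_x/∂P_y = 9.8.
ε = (∂Q_x/∂P_y)(P_y/Q_x) = 9.8 × (18/202.2) ≈ 0.872.
Since ε > 0, cable TV and streaming services are substitutes.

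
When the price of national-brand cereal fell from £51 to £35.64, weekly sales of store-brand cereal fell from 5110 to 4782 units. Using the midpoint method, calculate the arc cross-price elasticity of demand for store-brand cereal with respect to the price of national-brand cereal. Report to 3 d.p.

ΔQ_A = 4782 − 5110 = -328; ΔP_B = 35.64 − 51 = -15.36.
Midpoints: Q̄_A = 4946.0, P̄_B = 43.32.
ε = (ΔQ_A/Q̄_A)/(ΔP_B/P̄_B) = (-328/4946.0)/(-15.36/43.32) ≈ 0.187.
ε > 0: store-brand cereal and national-brand cereal are substitutes.

0.187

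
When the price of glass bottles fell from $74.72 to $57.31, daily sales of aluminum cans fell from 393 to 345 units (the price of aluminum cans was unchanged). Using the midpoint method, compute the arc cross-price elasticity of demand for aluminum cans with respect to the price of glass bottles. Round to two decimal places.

ΔQ_A = 345 − 393 = -48; ΔP_B = 57.31 − 74.72 = -17.41.
Midpoints: Q̄_A = 369.0, P̄_B = 66.02.
ε = (ΔQ_A/Q̄_A)/(ΔP_B/P̄_B) = (-48/369.0)/(-17.41/66.02) ≈ 0.49.

0.49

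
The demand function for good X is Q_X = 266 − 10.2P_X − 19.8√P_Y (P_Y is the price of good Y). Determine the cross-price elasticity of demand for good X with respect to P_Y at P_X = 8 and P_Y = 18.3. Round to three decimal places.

-0.425

At P_X = 8 and P_Y = 18.3: Q_X = 99.699.
∂Q_X/∂P_Y = -19.8/(2√P_Y) = -19.8/(2√18.3) = -2.3142.
ε = (∂Q_X/∂P_Y)(P_Y/Q_X) = -2.3142 × (18.3/99.699) ≈ -0.425.
ε < 0: complements.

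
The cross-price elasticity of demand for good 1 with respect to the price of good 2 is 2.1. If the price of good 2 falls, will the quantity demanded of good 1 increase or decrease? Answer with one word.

ε > 0 and the price of good 2 falls, so the quantity of good 1 moves in the same direction: it decreases.

decrease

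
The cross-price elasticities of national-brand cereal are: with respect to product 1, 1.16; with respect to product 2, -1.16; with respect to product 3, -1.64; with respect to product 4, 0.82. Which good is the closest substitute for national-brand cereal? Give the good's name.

product 1

Substitutes have ε > 0. Among the positive values, 1.16 (product 1) is largest.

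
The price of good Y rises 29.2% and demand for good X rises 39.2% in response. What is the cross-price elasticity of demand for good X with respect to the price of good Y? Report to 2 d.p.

ε = (%ΔQ of good X) / (%ΔP of good Y) = (39.2%) / (29.2%) ≈ 1.34.
Positive cross-price elasticity: substitutes.

1.34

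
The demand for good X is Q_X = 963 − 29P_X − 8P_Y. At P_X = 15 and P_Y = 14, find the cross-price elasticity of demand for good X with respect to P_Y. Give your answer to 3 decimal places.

At P_X = 15 and P_Y = 14: Q_X = 416.
∂Q_X/∂P_Y = -8.
ε = (∂Q_X/∂P_Y)(P_Y/Q_X) = -8 × (14/416) ≈ -0.269.
Since ε < 0, good X and good Y are complements.

-0.269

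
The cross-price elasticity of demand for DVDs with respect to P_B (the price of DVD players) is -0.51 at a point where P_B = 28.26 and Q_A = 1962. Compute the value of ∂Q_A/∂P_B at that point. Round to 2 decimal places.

ε = (∂Q_A/∂P_B)·(P_B/Q_A) ⇒ ∂Q_A/∂P_B = ε·Q_A/P_B = -0.51 × 1962/28.26 ≈ -35.41.

-35.41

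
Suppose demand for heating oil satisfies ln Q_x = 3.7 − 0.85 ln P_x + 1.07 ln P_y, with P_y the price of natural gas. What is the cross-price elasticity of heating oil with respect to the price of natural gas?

In a log-linear (constant-elasticity) demand function, the coefficient on ln P_y is the cross-price elasticity.
ε = 1.07. Positive, so heating oil and natural gas are substitutes.

1.07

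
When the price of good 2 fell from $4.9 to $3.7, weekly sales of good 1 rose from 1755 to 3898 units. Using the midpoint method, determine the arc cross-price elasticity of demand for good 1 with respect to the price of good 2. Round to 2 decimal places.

ΔQ_1 = 3898 − 1755 = 2143; ΔP_2 = 3.7 − 4.9 = -1.2.
Midpoints: Q̄_1 = 2826.5, P̄_2 = 4.30.
ε = (ΔQ_1/Q̄_1)/(ΔP_2/P̄_2) = (2143/2826.5)/(-1.2/4.30) ≈ -2.72.

-2.72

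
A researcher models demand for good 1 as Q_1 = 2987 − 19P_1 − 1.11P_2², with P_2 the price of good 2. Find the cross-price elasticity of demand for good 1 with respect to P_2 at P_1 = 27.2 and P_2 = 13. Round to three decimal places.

-0.164

At P_1 = 27.2 and P_2 = 13: Q_1 = 2282.61.
∂Q_1/∂P_2 = -2.22P_2 = -2.22(13) = -28.8600.
ε = (∂Q_1/∂P_2)(P_2/Q_1) = -28.8600 × (13/2282.61) ≈ -0.164.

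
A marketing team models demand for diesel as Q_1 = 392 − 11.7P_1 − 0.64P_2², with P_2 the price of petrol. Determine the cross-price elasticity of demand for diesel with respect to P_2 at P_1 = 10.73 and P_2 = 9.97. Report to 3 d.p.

At P_1 = 10.73 and P_2 = 9.97: Q_1 = 202.842.
∂Q_1/∂P_2 = -1.28P_2 = -1.28(9.97) = -12.7616.
ε = (∂Q_1/∂P_2)(P_2/Q_1) = -12.7616 × (9.97/202.842) ≈ -0.627.

-0.627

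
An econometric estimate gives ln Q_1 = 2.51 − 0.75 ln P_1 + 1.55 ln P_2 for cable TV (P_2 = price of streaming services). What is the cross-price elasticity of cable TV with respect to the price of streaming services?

1.55

In a log-linear (constant-elasticity) demand function, the coefficient on ln P_2 is the cross-price elasticity.
ε = 1.55. Positive, so cable TV and streaming services are substitutes.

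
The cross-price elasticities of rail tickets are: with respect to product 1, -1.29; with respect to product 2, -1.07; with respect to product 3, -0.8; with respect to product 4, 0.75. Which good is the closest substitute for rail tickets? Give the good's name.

product 4

Substitutes have ε > 0. Among the positive values, 0.75 (product 4) is largest.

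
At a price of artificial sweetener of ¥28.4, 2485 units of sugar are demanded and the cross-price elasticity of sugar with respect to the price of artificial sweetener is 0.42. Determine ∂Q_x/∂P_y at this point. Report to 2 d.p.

36.75

ε = (∂Q_x/∂P_y)·(P_y/Q_x) ⇒ ∂Q_x/∂P_y = ε·Q_x/P_y = 0.42 × 2485/28.4 ≈ 36.75.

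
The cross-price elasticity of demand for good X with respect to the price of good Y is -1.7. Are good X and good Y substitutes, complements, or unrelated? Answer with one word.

complements

ε = -1.7 < 0, so a higher price of good Y lowers demand for good X: complements.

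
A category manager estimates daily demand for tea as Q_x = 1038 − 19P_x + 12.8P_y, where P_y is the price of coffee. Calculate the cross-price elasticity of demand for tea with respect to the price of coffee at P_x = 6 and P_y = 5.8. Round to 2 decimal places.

At P_x = 6 and P_y = 5.8: Q_x = 998.24.
∂Q_x/∂P_y = 12.8.
ε = (∂Q_x/∂P_y)(P_y/Q_x) = 12.8 × (5.8/998.24) ≈ 0.07.
Since ε > 0, tea and coffee are substitutes.

0.07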